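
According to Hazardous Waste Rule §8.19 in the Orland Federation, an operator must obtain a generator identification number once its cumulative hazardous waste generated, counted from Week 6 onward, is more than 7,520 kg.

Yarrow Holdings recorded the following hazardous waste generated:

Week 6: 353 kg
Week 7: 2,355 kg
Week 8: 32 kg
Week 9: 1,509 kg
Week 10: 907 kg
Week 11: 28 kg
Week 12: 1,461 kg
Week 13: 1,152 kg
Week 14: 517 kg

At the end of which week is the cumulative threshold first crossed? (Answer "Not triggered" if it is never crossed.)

Week 13

Through Week 6: 353 kg
Through Week 7: 2,708 kg
Through Week 8: 2,740 kg
Through Week 9: 4,249 kg
Through Week 10: 5,156 kg
Through Week 11: 5,184 kg
Through Week 12: 6,645 kg
Through Week 13: 7,797 kg ← exceeds threshold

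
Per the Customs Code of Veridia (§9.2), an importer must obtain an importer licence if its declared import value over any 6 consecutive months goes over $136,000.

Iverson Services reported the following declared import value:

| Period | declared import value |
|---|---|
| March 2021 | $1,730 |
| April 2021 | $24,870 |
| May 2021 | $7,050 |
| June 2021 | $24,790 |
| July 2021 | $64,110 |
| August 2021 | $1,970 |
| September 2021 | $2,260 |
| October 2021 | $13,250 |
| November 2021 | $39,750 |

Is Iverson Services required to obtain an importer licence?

March 2021–August 2021: $1,730 + $24,870 + $7,050 + $24,790 + $64,110 + $1,970 = $124,520 (under)
April 2021–September 2021: $24,870 + $7,050 + $24,790 + $64,110 + $1,970 + $2,260 = $125,050 (under)
May 2021–October 2021: $7,050 + $24,790 + $64,110 + $1,970 + $2,260 + $13,250 = $113,430 (under)
June 2021–November 2021: $24,790 + $64,110 + $1,970 + $2,260 + $13,250 + $39,750 = $146,130 (over)
At least one window exceeds $136,000.

Yes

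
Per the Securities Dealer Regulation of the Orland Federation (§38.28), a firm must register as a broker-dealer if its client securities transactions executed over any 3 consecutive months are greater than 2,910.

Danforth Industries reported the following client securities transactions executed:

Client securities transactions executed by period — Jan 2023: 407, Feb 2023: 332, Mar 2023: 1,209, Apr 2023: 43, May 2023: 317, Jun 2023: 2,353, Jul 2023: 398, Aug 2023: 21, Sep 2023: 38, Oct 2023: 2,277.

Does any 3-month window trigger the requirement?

Yes

Jan 2023–Mar 2023: 407 + 332 + 1,209 = 1,948 (under)
Feb 2023–Apr 2023: 332 + 1,209 + 43 = 1,584 (under)
Mar 2023–May 2023: 1,209 + 43 + 317 = 1,569 (under)
Apr 2023–Jun 2023: 43 + 317 + 2,353 = 2,713 (under)
May 2023–Jul 2023: 317 + 2,353 + 398 = 3,068 (over)
Jun 2023–Aug 2023: 2,353 + 398 + 21 = 2,772 (under)
Jul 2023–Sep 2023: 398 + 21 + 38 = 457 (under)
Aug 2023–Oct 2023: 21 + 38 + 2,277 = 2,336 (under)
At least one window exceeds 2,910.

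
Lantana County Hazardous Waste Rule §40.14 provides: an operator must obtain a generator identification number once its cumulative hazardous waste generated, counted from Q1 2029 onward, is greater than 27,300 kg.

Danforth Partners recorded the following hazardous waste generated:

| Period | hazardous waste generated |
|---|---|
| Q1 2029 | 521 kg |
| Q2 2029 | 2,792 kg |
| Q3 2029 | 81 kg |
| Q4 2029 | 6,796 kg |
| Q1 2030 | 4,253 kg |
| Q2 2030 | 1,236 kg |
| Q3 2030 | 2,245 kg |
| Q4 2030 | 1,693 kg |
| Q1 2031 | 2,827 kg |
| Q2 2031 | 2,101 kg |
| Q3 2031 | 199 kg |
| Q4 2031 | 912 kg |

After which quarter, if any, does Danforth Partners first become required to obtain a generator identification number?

Through Q1 2029: 521 kg
Through Q2 2029: 3,313 kg
Through Q3 2029: 3,394 kg
Through Q4 2029: 10,190 kg
Through Q1 2030: 14,443 kg
Through Q2 2030: 15,679 kg
Through Q3 2030: 17,924 kg
Through Q4 2030: 19,617 kg
Through Q1 2031: 22,444 kg
Through Q2 2031: 24,545 kg
Through Q3 2031: 24,744 kg
Through Q4 2031: 25,656 kg
Final cumulative total 25,656 kg ≤ 27,300 kg; the threshold is never exceeded.

Not triggered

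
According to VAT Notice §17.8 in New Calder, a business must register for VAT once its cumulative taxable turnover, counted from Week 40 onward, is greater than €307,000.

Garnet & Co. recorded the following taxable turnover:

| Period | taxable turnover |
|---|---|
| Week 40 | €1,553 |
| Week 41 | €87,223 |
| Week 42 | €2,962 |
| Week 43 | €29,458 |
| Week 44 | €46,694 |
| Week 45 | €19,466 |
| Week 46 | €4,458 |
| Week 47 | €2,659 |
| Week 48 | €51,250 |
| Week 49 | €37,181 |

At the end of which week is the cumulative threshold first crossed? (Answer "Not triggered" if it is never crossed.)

Not triggered

Through Week 40: €1,553
Through Week 41: €88,776
Through Week 42: €91,738
Through Week 43: €121,196
Through Week 44: €167,890
Through Week 45: €187,356
Through Week 46: €191,814
Through Week 47: €194,473
Through Week 48: €245,723
Through Week 49: €282,904
Final cumulative total €282,904 ≤ €307,000; the threshold is never exceeded.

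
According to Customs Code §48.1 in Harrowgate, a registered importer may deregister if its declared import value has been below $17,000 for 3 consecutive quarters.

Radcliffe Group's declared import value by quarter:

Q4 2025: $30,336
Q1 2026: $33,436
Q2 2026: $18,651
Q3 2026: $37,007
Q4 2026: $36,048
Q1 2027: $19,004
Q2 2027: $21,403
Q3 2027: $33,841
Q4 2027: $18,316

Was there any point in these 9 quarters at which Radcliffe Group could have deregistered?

No quarter is below $17,000.
Longest run of consecutive quarters below the threshold: 0.
0 < 3, so Radcliffe Group never became eligible.

No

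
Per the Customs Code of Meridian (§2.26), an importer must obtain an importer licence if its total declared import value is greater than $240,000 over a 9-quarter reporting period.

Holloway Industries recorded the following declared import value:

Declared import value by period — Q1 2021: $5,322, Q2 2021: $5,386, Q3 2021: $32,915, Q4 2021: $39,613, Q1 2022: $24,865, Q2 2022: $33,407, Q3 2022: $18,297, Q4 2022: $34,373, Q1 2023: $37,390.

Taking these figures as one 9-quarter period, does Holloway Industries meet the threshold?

No

Total declared import value: $5,322 + $5,386 + $32,915 + $39,613 + $24,865 + $33,407 + $18,297 + $34,373 + $37,390 = $231,568.
$231,568 ≤ $240,000, so the threshold is not exceeded.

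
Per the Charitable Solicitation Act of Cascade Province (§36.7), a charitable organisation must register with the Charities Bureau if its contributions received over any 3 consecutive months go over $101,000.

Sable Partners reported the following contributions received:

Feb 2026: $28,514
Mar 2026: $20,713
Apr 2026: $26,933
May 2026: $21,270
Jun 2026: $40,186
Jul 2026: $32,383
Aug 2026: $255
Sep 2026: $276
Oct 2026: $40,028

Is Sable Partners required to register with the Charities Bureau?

Feb 2026–Apr 2026: $28,514 + $20,713 + $26,933 = $76,160 (under)
Mar 2026–May 2026: $20,713 + $26,933 + $21,270 = $68,916 (under)
Apr 2026–Jun 2026: $26,933 + $21,270 + $40,186 = $88,389 (under)
May 2026–Jul 2026: $21,270 + $40,186 + $32,383 = $93,839 (under)
Jun 2026–Aug 2026: $40,186 + $32,383 + $255 = $72,824 (under)
Jul 2026–Sep 2026: $32,383 + $255 + $276 = $32,914 (under)
Aug 2026–Oct 2026: $255 + $276 + $40,028 = $40,559 (under)
No window exceeds $101,000.

No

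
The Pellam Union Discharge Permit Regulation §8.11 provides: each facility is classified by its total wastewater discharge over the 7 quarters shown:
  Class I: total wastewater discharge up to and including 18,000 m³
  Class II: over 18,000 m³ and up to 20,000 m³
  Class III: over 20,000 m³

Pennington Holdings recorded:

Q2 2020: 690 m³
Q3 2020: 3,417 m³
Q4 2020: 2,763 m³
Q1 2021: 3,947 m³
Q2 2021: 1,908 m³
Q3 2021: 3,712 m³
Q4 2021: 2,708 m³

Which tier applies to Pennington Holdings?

Total wastewater discharge: 690 m³ + 3,417 m³ + 2,763 m³ + 3,947 m³ + 1,908 m³ + 3,712 m³ + 2,708 m³ = 19,145 m³.
18,000 m³ < 19,145 m³ ≤ 20,000 m³, so Class II applies.

Class II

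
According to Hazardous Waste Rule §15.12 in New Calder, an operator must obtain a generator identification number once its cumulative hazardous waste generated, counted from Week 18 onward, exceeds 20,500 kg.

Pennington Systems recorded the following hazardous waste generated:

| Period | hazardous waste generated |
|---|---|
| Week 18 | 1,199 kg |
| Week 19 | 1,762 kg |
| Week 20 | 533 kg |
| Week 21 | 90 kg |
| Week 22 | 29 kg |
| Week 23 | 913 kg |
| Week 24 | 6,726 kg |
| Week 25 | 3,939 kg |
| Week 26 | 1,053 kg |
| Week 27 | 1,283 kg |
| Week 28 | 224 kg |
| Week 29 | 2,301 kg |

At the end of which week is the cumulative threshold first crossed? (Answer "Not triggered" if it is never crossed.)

Through Week 18: 1,199 kg
Through Week 19: 2,961 kg
Through Week 20: 3,494 kg
Through Week 21: 3,584 kg
Through Week 22: 3,613 kg
Through Week 23: 4,526 kg
Through Week 24: 11,252 kg
Through Week 25: 15,191 kg
Through Week 26: 16,244 kg
Through Week 27: 17,527 kg
Through Week 28: 17,751 kg
Through Week 29: 20,052 kg
Final cumulative total 20,052 kg ≤ 20,500 kg; the threshold is never exceeded.

Not triggered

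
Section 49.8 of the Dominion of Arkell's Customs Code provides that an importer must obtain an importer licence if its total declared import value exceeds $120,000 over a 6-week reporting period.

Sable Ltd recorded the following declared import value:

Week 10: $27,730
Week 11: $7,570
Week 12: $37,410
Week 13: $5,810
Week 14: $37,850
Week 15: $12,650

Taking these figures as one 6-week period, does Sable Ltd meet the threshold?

Yes

Total declared import value: $27,730 + $7,570 + $37,410 + $5,810 + $37,850 + $12,650 = $129,020.
$129,020 > $120,000, so the threshold is exceeded.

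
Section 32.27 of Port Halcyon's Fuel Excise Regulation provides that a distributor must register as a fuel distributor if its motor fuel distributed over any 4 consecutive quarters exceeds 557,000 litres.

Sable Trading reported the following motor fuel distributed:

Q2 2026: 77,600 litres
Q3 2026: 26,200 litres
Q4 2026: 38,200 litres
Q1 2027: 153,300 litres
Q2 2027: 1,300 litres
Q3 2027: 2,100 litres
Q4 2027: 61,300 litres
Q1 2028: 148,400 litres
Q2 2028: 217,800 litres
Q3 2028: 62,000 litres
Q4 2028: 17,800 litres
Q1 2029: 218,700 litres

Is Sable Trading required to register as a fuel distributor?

Q2 2026–Q1 2027: 77,600 litres + 26,200 litres + 38,200 litres + 153,300 litres = 295,300 litres (under)
Q3 2026–Q2 2027: 26,200 litres + 38,200 litres + 153,300 litres + 1,300 litres = 219,000 litres (under)
Q4 2026–Q3 2027: 38,200 litres + 153,300 litres + 1,300 litres + 2,100 litres = 194,900 litres (under)
Q1 2027–Q4 2027: 153,300 litres + 1,300 litres + 2,100 litres + 61,300 litres = 218,000 litres (under)
Q2 2027–Q1 2028: 1,300 litres + 2,100 litres + 61,300 litres + 148,400 litres = 213,100 litres (under)
Q3 2027–Q2 2028: 2,100 litres + 61,300 litres + 148,400 litres + 217,800 litres = 429,600 litres (under)
Q4 2027–Q3 2028: 61,300 litres + 148,400 litres + 217,800 litres + 62,000 litres = 489,500 litres (under)
Q1 2028–Q4 2028: 148,400 litres + 217,800 litres + 62,000 litres + 17,800 litres = 446,000 litres (under)
Q2 2028–Q1 2029: 217,800 litres + 62,000 litres + 17,800 litres + 218,700 litres = 516,300 litres (under)
No window exceeds 557,000 litres.

No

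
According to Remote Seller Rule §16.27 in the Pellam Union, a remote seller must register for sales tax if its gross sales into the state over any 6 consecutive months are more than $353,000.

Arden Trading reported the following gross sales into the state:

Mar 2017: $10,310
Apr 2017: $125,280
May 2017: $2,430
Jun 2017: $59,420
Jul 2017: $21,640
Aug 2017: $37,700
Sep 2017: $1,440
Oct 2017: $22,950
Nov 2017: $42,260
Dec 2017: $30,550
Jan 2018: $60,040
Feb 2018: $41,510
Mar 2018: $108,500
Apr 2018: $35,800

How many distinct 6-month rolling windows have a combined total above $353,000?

0

Mar 2017–Aug 2017: $10,310 + $125,280 + $2,430 + $59,420 + $21,640 + $37,700 = $256,780 (under)
Apr 2017–Sep 2017: $125,280 + $2,430 + $59,420 + $21,640 + $37,700 + $1,440 = $247,910 (under)
May 2017–Oct 2017: $2,430 + $59,420 + $21,640 + $37,700 + $1,440 + $22,950 = $145,580 (under)
Jun 2017–Nov 2017: $59,420 + $21,640 + $37,700 + $1,440 + $22,950 + $42,260 = $185,410 (under)
Jul 2017–Dec 2017: $21,640 + $37,700 + $1,440 + $22,950 + $42,260 + $30,550 = $156,540 (under)
Aug 2017–Jan 2018: $37,700 + $1,440 + $22,950 + $42,260 + $30,550 + $60,040 = $194,940 (under)
Sep 2017–Feb 2018: $1,440 + $22,950 + $42,260 + $30,550 + $60,040 + $41,510 = $198,750 (under)
Oct 2017–Mar 2018: $22,950 + $42,260 + $30,550 + $60,040 + $41,510 + $108,500 = $305,810 (under)
Nov 2017–Apr 2018: $42,260 + $30,550 + $60,040 + $41,510 + $108,500 + $35,800 = $318,660 (under)
0 windows exceed the threshold.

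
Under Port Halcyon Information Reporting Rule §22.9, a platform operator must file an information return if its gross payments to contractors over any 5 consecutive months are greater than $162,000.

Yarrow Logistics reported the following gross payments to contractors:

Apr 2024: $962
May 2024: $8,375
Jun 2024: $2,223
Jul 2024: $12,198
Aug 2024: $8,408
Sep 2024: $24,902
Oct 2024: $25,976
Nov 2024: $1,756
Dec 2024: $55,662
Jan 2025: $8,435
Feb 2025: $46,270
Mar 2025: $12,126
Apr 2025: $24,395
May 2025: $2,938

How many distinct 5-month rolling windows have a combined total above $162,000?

0

Apr 2024–Aug 2024: $962 + $8,375 + $2,223 + $12,198 + $8,408 = $32,166 (under)
May 2024–Sep 2024: $8,375 + $2,223 + $12,198 + $8,408 + $24,902 = $56,106 (under)
Jun 2024–Oct 2024: $2,223 + $12,198 + $8,408 + $24,902 + $25,976 = $73,707 (under)
Jul 2024–Nov 2024: $12,198 + $8,408 + $24,902 + $25,976 + $1,756 = $73,240 (under)
Aug 2024–Dec 2024: $8,408 + $24,902 + $25,976 + $1,756 + $55,662 = $116,704 (under)
Sep 2024–Jan 2025: $24,902 + $25,976 + $1,756 + $55,662 + $8,435 = $116,731 (under)
Oct 2024–Feb 2025: $25,976 + $1,756 + $55,662 + $8,435 + $46,270 = $138,099 (under)
Nov 2024–Mar 2025: $1,756 + $55,662 + $8,435 + $46,270 + $12,126 = $124,249 (under)
Dec 2024–Apr 2025: $55,662 + $8,435 + $46,270 + $12,126 + $24,395 = $146,888 (under)
Jan 2025–May 2025: $8,435 + $46,270 + $12,126 + $24,395 + $2,938 = $94,164 (under)
0 windows exceed the threshold.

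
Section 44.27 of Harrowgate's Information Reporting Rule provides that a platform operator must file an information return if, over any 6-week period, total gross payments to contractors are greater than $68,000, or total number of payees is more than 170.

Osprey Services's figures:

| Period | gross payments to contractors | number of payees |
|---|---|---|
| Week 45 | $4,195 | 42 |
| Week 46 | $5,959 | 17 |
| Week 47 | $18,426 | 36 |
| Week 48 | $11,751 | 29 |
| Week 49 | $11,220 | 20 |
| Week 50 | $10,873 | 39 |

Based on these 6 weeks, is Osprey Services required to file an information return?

Yes

Total gross payments to contractors: $4,195 + $5,959 + $18,426 + $11,751 + $11,220 + $10,873 = $62,424 (≤ $68,000).
Total number of payees: 42 + 17 + 36 + 29 + 20 + 39 = 183 (> 170).
The test is 'or': at least one threshold is exceeded.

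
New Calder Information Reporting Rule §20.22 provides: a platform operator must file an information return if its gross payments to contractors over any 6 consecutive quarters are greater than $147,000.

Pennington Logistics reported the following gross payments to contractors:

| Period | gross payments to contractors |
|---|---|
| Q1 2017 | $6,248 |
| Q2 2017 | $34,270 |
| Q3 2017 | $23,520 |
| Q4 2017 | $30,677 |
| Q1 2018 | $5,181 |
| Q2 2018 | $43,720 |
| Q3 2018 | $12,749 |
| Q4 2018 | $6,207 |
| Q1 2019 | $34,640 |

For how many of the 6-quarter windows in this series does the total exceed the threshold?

1

Q1 2017–Q2 2018: $6,248 + $34,270 + $23,520 + $30,677 + $5,181 + $43,720 = $143,616 (under)
Q2 2017–Q3 2018: $34,270 + $23,520 + $30,677 + $5,181 + $43,720 + $12,749 = $150,117 (over)
Q3 2017–Q4 2018: $23,520 + $30,677 + $5,181 + $43,720 + $12,749 + $6,207 = $122,054 (under)
Q4 2017–Q1 2019: $30,677 + $5,181 + $43,720 + $12,749 + $6,207 + $34,640 = $133,174 (under)
1 window exceeds the threshold.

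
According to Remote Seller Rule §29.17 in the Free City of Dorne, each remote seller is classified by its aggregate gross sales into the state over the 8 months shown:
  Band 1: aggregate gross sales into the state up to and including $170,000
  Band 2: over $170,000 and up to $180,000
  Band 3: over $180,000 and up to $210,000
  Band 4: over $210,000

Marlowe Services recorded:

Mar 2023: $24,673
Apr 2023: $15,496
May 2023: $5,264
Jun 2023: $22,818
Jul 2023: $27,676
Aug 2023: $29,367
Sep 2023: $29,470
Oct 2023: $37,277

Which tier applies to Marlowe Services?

Aggregate gross sales into the state: $24,673 + $15,496 + $5,264 + $22,818 + $27,676 + $29,367 + $29,470 + $37,277 = $192,041.
$180,000 < $192,041 ≤ $210,000, so Band 3 applies.

Band 3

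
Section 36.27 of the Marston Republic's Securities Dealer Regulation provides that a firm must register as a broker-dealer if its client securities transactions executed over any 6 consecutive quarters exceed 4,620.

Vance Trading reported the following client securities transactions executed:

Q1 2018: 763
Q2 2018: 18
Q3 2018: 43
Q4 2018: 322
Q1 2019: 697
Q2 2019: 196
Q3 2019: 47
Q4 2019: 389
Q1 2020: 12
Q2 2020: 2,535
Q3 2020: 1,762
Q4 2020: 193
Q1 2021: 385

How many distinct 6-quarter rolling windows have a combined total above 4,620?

Q1 2018–Q2 2019: 763 + 18 + 43 + 322 + 697 + 196 = 2,039 (under)
Q2 2018–Q3 2019: 18 + 43 + 322 + 697 + 196 + 47 = 1,323 (under)
Q3 2018–Q4 2019: 43 + 322 + 697 + 196 + 47 + 389 = 1,694 (under)
Q4 2018–Q1 2020: 322 + 697 + 196 + 47 + 389 + 12 = 1,663 (under)
Q1 2019–Q2 2020: 697 + 196 + 47 + 389 + 12 + 2,535 = 3,876 (under)
Q2 2019–Q3 2020: 196 + 47 + 389 + 12 + 2,535 + 1,762 = 4,941 (over)
Q3 2019–Q4 2020: 47 + 389 + 12 + 2,535 + 1,762 + 193 = 4,938 (over)
Q4 2019–Q1 2021: 389 + 12 + 2,535 + 1,762 + 193 + 385 = 5,276 (over)
3 windows exceed the threshold.

3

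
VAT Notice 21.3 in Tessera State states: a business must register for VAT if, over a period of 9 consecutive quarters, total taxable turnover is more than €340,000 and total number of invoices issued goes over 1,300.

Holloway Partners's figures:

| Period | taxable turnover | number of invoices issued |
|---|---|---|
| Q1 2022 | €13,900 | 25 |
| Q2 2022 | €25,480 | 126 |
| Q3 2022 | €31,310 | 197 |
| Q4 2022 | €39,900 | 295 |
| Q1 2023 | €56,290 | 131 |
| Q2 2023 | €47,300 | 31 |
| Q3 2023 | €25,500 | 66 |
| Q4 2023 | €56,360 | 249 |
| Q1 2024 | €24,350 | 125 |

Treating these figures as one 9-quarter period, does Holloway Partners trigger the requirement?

Total taxable turnover: €13,900 + €25,480 + €31,310 + €39,900 + €56,290 + €47,300 + €25,500 + €56,360 + €24,350 = €320,390 (≤ €340,000).
Total number of invoices issued: 25 + 126 + 197 + 295 + 131 + 31 + 66 + 249 + 125 = 1,245 (≤ 1,300).
The test is 'and': the rule requires both, and at least one is not exceeded.

No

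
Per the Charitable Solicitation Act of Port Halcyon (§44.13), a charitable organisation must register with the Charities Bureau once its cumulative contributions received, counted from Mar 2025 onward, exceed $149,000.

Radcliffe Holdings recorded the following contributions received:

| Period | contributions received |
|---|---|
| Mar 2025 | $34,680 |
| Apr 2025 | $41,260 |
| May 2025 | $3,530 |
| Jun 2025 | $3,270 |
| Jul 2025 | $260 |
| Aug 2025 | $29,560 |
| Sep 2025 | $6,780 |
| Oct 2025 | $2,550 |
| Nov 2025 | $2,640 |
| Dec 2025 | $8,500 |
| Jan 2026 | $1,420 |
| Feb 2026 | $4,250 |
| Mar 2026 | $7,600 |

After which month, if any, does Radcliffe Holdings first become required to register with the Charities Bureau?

Through Mar 2025: $34,680
Through Apr 2025: $75,940
Through May 2025: $79,470
Through Jun 2025: $82,740
Through Jul 2025: $83,000
Through Aug 2025: $112,560
Through Sep 2025: $119,340
Through Oct 2025: $121,890
Through Nov 2025: $124,530
Through Dec 2025: $133,030
Through Jan 2026: $134,450
Through Feb 2026: $138,700
Through Mar 2026: $146,300
Final cumulative total $146,300 ≤ $149,000; the threshold is never exceeded.

Not triggered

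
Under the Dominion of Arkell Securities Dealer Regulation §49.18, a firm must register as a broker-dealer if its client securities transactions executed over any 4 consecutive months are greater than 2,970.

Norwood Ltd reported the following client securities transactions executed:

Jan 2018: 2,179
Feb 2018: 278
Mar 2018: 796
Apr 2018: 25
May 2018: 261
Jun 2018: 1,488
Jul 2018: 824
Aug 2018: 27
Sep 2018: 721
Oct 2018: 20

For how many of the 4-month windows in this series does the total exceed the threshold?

Jan 2018–Apr 2018: 2,179 + 278 + 796 + 25 = 3,278 (over)
Feb 2018–May 2018: 278 + 796 + 25 + 261 = 1,360 (under)
Mar 2018–Jun 2018: 796 + 25 + 261 + 1,488 = 2,570 (under)
Apr 2018–Jul 2018: 25 + 261 + 1,488 + 824 = 2,598 (under)
May 2018–Aug 2018: 261 + 1,488 + 824 + 27 = 2,600 (under)
Jun 2018–Sep 2018: 1,488 + 824 + 27 + 721 = 3,060 (over)
Jul 2018–Oct 2018: 824 + 27 + 721 + 20 = 1,592 (under)
2 windows exceed the threshold.

2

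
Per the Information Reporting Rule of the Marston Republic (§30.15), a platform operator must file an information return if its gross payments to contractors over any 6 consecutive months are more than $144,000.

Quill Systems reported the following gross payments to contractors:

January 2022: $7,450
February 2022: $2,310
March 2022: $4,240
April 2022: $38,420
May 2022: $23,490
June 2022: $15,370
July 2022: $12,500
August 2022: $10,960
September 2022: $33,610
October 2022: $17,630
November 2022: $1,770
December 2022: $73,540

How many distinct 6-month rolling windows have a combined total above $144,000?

January 2022–June 2022: $7,450 + $2,310 + $4,240 + $38,420 + $23,490 + $15,370 = $91,280 (under)
February 2022–July 2022: $2,310 + $4,240 + $38,420 + $23,490 + $15,370 + $12,500 = $96,330 (under)
March 2022–August 2022: $4,240 + $38,420 + $23,490 + $15,370 + $12,500 + $10,960 = $104,980 (under)
April 2022–September 2022: $38,420 + $23,490 + $15,370 + $12,500 + $10,960 + $33,610 = $134,350 (under)
May 2022–October 2022: $23,490 + $15,370 + $12,500 + $10,960 + $33,610 + $17,630 = $113,560 (under)
June 2022–November 2022: $15,370 + $12,500 + $10,960 + $33,610 + $17,630 + $1,770 = $91,840 (under)
July 2022–December 2022: $12,500 + $10,960 + $33,610 + $17,630 + $1,770 + $73,540 = $150,010 (over)
1 window exceeds the threshold.

1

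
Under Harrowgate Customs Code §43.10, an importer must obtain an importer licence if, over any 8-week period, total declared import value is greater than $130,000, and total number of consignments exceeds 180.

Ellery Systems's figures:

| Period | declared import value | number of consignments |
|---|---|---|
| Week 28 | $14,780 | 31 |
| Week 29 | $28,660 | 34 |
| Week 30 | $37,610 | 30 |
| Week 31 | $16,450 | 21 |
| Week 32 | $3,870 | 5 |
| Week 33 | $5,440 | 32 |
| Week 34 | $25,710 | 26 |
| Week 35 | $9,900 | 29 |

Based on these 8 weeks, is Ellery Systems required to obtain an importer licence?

Total declared import value: $14,780 + $28,660 + $37,610 + $16,450 + $3,870 + $5,440 + $25,710 + $9,900 = $142,420 (> $130,000).
Total number of consignments: 31 + 34 + 30 + 21 + 5 + 32 + 26 + 29 = 208 (> 180).
The test is 'and': both thresholds are exceeded.

Yes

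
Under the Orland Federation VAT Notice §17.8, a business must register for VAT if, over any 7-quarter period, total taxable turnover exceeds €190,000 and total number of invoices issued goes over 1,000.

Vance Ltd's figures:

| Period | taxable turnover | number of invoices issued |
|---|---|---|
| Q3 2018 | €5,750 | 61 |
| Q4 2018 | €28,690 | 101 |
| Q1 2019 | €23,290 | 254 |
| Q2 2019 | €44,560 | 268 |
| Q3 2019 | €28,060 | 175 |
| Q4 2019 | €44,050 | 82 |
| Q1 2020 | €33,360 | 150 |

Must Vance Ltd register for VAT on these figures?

Yes

Total taxable turnover: €5,750 + €28,690 + €23,290 + €44,560 + €28,060 + €44,050 + €33,360 = €207,760 (> €190,000).
Total number of invoices issued: 61 + 101 + 254 + 268 + 175 + 82 + 150 = 1,091 (> 1,000).
The test is 'and': both thresholds are exceeded.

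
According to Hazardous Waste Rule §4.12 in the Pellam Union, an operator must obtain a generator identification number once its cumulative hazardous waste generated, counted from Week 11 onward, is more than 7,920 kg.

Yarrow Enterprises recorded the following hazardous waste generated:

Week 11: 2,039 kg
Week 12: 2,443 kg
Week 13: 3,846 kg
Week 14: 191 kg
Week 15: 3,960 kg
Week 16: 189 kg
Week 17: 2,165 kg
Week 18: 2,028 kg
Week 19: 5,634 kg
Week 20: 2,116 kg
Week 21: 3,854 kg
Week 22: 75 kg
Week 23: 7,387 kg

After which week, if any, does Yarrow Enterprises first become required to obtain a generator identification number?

Week 13

Through Week 11: 2,039 kg
Through Week 12: 4,482 kg
Through Week 13: 8,328 kg ← exceeds threshold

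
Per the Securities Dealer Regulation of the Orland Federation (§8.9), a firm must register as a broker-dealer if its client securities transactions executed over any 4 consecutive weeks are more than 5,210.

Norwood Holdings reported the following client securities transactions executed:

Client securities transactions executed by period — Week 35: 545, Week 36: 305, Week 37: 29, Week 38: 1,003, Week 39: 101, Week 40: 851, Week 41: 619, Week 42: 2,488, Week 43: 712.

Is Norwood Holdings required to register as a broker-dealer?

No

Week 35–Week 38: 545 + 305 + 29 + 1,003 = 1,882 (under)
Week 36–Week 39: 305 + 29 + 1,003 + 101 = 1,438 (under)
Week 37–Week 40: 29 + 1,003 + 101 + 851 = 1,984 (under)
Week 38–Week 41: 1,003 + 101 + 851 + 619 = 2,574 (under)
Week 39–Week 42: 101 + 851 + 619 + 2,488 = 4,059 (under)
Week 40–Week 43: 851 + 619 + 2,488 + 712 = 4,670 (under)
No window exceeds 5,210.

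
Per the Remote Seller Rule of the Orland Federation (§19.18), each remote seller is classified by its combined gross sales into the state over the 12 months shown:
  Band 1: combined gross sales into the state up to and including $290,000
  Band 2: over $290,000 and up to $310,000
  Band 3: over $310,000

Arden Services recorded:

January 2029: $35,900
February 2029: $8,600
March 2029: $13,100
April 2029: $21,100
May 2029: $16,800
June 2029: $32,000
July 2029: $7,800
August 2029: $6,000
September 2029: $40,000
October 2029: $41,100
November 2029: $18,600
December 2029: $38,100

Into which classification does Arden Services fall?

Band 1

Combined gross sales into the state: $35,900 + $8,600 + $13,100 + $21,100 + $16,800 + $32,000 + $7,800 + $6,000 + $40,000 + $41,100 + $18,600 + $38,100 = $279,100.
$279,100 ≤ $290,000, so Band 1 applies.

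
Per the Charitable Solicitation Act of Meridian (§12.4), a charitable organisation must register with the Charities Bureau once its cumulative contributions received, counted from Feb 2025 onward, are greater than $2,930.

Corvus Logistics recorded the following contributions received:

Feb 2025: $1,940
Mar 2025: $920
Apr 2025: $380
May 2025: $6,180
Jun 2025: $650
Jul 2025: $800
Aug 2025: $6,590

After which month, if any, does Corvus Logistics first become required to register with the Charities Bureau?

Through Feb 2025: $1,940
Through Mar 2025: $2,860
Through Apr 2025: $3,240 ← exceeds threshold

Apr 2025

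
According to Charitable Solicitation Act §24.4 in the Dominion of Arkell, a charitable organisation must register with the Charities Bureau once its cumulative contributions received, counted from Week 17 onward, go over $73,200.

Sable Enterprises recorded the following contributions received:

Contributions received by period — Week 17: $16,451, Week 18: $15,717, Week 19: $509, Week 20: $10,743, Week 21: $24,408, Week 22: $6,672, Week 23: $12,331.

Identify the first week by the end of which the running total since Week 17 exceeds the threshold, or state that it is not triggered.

Through Week 17: $16,451
Through Week 18: $32,168
Through Week 19: $32,677
Through Week 20: $43,420
Through Week 21: $67,828
Through Week 22: $74,500 ← exceeds threshold

Week 22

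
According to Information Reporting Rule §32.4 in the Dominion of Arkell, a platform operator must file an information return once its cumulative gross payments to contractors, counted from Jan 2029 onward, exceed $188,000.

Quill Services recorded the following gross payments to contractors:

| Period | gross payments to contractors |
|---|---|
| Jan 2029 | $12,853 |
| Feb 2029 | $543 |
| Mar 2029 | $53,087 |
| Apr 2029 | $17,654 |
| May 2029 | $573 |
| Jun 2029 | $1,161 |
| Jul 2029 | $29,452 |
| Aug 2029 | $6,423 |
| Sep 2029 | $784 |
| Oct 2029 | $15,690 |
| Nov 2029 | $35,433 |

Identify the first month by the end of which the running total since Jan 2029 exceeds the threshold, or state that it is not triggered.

Not triggered

Through Jan 2029: $12,853
Through Feb 2029: $13,396
Through Mar 2029: $66,483
Through Apr 2029: $84,137
Through May 2029: $84,710
Through Jun 2029: $85,871
Through Jul 2029: $115,323
Through Aug 2029: $121,746
Through Sep 2029: $122,530
Through Oct 2029: $138,220
Through Nov 2029: $173,653
Final cumulative total $173,653 ≤ $188,000; the threshold is never exceeded.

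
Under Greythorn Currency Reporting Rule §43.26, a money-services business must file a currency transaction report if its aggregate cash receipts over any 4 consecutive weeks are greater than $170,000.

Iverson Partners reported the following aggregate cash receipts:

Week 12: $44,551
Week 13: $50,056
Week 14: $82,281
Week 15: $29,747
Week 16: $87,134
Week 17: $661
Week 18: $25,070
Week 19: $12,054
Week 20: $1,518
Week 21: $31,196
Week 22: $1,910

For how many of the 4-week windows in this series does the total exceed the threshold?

Week 12–Week 15: $44,551 + $50,056 + $82,281 + $29,747 = $206,635 (over)
Week 13–Week 16: $50,056 + $82,281 + $29,747 + $87,134 = $249,218 (over)
Week 14–Week 17: $82,281 + $29,747 + $87,134 + $661 = $199,823 (over)
Week 15–Week 18: $29,747 + $87,134 + $661 + $25,070 = $142,612 (under)
Week 16–Week 19: $87,134 + $661 + $25,070 + $12,054 = $124,919 (under)
Week 17–Week 20: $661 + $25,070 + $12,054 + $1,518 = $39,303 (under)
Week 18–Week 21: $25,070 + $12,054 + $1,518 + $31,196 = $69,838 (under)
Week 19–Week 22: $12,054 + $1,518 + $31,196 + $1,910 = $46,678 (under)
3 windows exceed the threshold.

3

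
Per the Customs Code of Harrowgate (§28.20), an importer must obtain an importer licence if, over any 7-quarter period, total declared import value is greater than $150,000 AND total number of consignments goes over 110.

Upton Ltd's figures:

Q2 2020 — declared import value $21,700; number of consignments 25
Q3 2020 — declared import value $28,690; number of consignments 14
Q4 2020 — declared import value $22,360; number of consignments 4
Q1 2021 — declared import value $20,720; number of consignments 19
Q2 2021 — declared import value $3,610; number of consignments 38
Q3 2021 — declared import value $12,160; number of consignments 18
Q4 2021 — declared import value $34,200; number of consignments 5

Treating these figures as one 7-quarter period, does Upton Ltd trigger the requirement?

No

Total declared import value: $21,700 + $28,690 + $22,360 + $20,720 + $3,610 + $12,160 + $34,200 = $143,440 (≤ $150,000).
Total number of consignments: 25 + 14 + 4 + 19 + 38 + 18 + 5 = 123 (> 110).
The test is 'and': the rule requires both, and at least one is not exceeded.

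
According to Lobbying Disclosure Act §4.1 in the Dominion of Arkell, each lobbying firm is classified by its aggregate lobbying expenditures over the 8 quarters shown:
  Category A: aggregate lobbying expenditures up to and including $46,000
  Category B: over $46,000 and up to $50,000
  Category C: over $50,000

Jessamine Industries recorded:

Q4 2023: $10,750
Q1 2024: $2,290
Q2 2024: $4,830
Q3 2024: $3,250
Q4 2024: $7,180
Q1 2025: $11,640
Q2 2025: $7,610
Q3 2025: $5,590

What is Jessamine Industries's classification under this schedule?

Aggregate lobbying expenditures: $10,750 + $2,290 + $4,830 + $3,250 + $7,180 + $11,640 + $7,610 + $5,590 = $53,140.
$53,140 > $50,000, so Category C applies.

Category C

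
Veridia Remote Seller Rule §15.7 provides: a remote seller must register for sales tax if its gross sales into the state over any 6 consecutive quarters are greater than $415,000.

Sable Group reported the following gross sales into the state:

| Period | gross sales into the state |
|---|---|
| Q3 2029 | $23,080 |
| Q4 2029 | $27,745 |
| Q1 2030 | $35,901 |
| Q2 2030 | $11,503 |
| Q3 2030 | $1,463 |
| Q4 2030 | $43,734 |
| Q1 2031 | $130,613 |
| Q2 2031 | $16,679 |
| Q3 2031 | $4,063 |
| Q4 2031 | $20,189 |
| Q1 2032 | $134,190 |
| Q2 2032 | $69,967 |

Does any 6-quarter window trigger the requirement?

Q3 2029–Q4 2030: $23,080 + $27,745 + $35,901 + $11,503 + $1,463 + $43,734 = $143,426 (under)
Q4 2029–Q1 2031: $27,745 + $35,901 + $11,503 + $1,463 + $43,734 + $130,613 = $250,959 (under)
Q1 2030–Q2 2031: $35,901 + $11,503 + $1,463 + $43,734 + $130,613 + $16,679 = $239,893 (under)
Q2 2030–Q3 2031: $11,503 + $1,463 + $43,734 + $130,613 + $16,679 + $4,063 = $208,055 (under)
Q3 2030–Q4 2031: $1,463 + $43,734 + $130,613 + $16,679 + $4,063 + $20,189 = $216,741 (under)
Q4 2030–Q1 2032: $43,734 + $130,613 + $16,679 + $4,063 + $20,189 + $134,190 = $349,468 (under)
Q1 2031–Q2 2032: $130,613 + $16,679 + $4,063 + $20,189 + $134,190 + $69,967 = $375,701 (under)
No window exceeds $415,000.

No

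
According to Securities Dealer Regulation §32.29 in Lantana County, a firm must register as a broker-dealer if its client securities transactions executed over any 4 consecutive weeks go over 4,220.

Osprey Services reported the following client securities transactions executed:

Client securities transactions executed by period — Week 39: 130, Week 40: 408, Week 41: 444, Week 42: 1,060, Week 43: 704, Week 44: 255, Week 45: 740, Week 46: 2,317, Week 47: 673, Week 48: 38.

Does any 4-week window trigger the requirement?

Week 39–Week 42: 130 + 408 + 444 + 1,060 = 2,042 (under)
Week 40–Week 43: 408 + 444 + 1,060 + 704 = 2,616 (under)
Week 41–Week 44: 444 + 1,060 + 704 + 255 = 2,463 (under)
Week 42–Week 45: 1,060 + 704 + 255 + 740 = 2,759 (under)
Week 43–Week 46: 704 + 255 + 740 + 2,317 = 4,016 (under)
Week 44–Week 47: 255 + 740 + 2,317 + 673 = 3,985 (under)
Week 45–Week 48: 740 + 2,317 + 673 + 38 = 3,768 (under)
No window exceeds 4,220.

No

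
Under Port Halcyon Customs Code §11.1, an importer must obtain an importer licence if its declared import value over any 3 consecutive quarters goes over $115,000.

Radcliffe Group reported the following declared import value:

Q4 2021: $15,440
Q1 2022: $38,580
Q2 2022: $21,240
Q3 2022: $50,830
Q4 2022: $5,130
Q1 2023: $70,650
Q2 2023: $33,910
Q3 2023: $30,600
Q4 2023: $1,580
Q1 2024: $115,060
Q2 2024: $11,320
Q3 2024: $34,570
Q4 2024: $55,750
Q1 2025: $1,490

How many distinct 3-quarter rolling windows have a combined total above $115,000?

Q4 2021–Q2 2022: $15,440 + $38,580 + $21,240 = $75,260 (under)
Q1 2022–Q3 2022: $38,580 + $21,240 + $50,830 = $110,650 (under)
Q2 2022–Q4 2022: $21,240 + $50,830 + $5,130 = $77,200 (under)
Q3 2022–Q1 2023: $50,830 + $5,130 + $70,650 = $126,610 (over)
Q4 2022–Q2 2023: $5,130 + $70,650 + $33,910 = $109,690 (under)
Q1 2023–Q3 2023: $70,650 + $33,910 + $30,600 = $135,160 (over)
Q2 2023–Q4 2023: $33,910 + $30,600 + $1,580 = $66,090 (under)
Q3 2023–Q1 2024: $30,600 + $1,580 + $115,060 = $147,240 (over)
Q4 2023–Q2 2024: $1,580 + $115,060 + $11,320 = $127,960 (over)
Q1 2024–Q3 2024: $115,060 + $11,320 + $34,570 = $160,950 (over)
Q2 2024–Q4 2024: $11,320 + $34,570 + $55,750 = $101,640 (under)
Q3 2024–Q1 2025: $34,570 + $55,750 + $1,490 = $91,810 (under)
5 windows exceed the threshold.

5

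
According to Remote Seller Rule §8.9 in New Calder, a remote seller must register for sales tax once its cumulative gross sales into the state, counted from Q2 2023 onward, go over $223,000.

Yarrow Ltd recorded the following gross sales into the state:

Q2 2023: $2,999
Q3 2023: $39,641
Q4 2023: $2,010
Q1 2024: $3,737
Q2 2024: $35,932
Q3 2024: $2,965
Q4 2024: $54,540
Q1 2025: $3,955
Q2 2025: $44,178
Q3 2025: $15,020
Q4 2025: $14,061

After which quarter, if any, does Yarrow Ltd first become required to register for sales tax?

Through Q2 2023: $2,999
Through Q3 2023: $42,640
Through Q4 2023: $44,650
Through Q1 2024: $48,387
Through Q2 2024: $84,319
Through Q3 2024: $87,284
Through Q4 2024: $141,824
Through Q1 2025: $145,779
Through Q2 2025: $189,957
Through Q3 2025: $204,977
Through Q4 2025: $219,038
Final cumulative total $219,038 ≤ $223,000; the threshold is never exceeded.

Not triggered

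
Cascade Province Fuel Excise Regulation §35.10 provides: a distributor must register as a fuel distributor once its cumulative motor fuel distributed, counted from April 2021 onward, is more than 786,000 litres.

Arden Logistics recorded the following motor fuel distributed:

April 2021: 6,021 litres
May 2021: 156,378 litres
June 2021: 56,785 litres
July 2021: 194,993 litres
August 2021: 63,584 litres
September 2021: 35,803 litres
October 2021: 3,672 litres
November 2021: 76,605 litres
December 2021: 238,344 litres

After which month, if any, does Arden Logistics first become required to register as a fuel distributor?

Through April 2021: 6,021 litres
Through May 2021: 162,399 litres
Through June 2021: 219,184 litres
Through July 2021: 414,177 litres
Through August 2021: 477,761 litres
Through September 2021: 513,564 litres
Through October 2021: 517,236 litres
Through November 2021: 593,841 litres
Through December 2021: 832,185 litres ← exceeds threshold

December 2021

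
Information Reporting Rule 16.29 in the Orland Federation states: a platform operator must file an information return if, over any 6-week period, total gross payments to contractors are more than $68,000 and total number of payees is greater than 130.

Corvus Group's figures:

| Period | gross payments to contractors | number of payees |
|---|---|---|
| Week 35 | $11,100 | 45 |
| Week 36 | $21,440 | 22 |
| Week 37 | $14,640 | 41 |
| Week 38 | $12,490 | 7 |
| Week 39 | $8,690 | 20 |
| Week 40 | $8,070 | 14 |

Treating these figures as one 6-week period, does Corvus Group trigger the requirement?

Total gross payments to contractors: $11,100 + $21,440 + $14,640 + $12,490 + $8,690 + $8,070 = $76,430 (> $68,000).
Total number of payees: 45 + 22 + 41 + 7 + 20 + 14 = 149 (> 130).
The test is 'and': both thresholds are exceeded.

Yes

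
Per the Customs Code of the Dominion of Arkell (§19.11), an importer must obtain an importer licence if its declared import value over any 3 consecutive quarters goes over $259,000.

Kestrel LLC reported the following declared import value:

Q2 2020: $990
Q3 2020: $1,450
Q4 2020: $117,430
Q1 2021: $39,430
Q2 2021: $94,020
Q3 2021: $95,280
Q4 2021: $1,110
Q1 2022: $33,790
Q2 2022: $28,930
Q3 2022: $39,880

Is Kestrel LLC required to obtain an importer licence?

No

Q2 2020–Q4 2020: $990 + $1,450 + $117,430 = $119,870 (under)
Q3 2020–Q1 2021: $1,450 + $117,430 + $39,430 = $158,310 (under)
Q4 2020–Q2 2021: $117,430 + $39,430 + $94,020 = $250,880 (under)
Q1 2021–Q3 2021: $39,430 + $94,020 + $95,280 = $228,730 (under)
Q2 2021–Q4 2021: $94,020 + $95,280 + $1,110 = $190,410 (under)
Q3 2021–Q1 2022: $95,280 + $1,110 + $33,790 = $130,180 (under)
Q4 2021–Q2 2022: $1,110 + $33,790 + $28,930 = $63,830 (under)
Q1 2022–Q3 2022: $33,790 + $28,930 + $39,880 = $102,600 (under)
No window exceeds $259,000.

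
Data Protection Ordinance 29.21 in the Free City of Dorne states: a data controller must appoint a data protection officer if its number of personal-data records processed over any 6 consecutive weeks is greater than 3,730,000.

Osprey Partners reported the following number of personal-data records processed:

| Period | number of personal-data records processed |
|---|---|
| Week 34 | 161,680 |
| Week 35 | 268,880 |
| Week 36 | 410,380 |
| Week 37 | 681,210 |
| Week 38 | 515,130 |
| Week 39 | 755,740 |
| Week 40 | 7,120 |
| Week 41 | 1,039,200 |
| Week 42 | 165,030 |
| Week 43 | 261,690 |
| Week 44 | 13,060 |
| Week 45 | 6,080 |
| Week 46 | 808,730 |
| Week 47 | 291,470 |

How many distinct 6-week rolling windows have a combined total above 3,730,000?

Week 34–Week 39: 161,680 + 268,880 + 410,380 + 681,210 + 515,130 + 755,740 = 2,793,020 (under)
Week 35–Week 40: 268,880 + 410,380 + 681,210 + 515,130 + 755,740 + 7,120 = 2,638,460 (under)
Week 36–Week 41: 410,380 + 681,210 + 515,130 + 755,740 + 7,120 + 1,039,200 = 3,408,780 (under)
Week 37–Week 42: 681,210 + 515,130 + 755,740 + 7,120 + 1,039,200 + 165,030 = 3,163,430 (under)
Week 38–Week 43: 515,130 + 755,740 + 7,120 + 1,039,200 + 165,030 + 261,690 = 2,743,910 (under)
Week 39–Week 44: 755,740 + 7,120 + 1,039,200 + 165,030 + 261,690 + 13,060 = 2,241,840 (under)
Week 40–Week 45: 7,120 + 1,039,200 + 165,030 + 261,690 + 13,060 + 6,080 = 1,492,180 (under)
Week 41–Week 46: 1,039,200 + 165,030 + 261,690 + 13,060 + 6,080 + 808,730 = 2,293,790 (under)
Week 42–Week 47: 165,030 + 261,690 + 13,060 + 6,080 + 808,730 + 291,470 = 1,546,060 (under)
0 windows exceed the threshold.

0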